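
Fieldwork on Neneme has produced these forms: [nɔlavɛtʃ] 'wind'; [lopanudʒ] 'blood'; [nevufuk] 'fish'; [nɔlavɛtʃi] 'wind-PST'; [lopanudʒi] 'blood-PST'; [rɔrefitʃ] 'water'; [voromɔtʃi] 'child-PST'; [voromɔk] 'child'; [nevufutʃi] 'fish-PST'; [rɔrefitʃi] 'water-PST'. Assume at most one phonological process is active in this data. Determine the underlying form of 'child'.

/voromɔk/

In [voromɔtʃi] and [voromɔk] the final segment of 'child' alternates: [tʃ] ~ [k].
The stem 'water' ([rɔrefitʃi], [rɔrefitʃ]) shows [tʃ] unchanged in both environments, so [tʃ] cannot be basic with [k] derived in isolation.
The alternation reflects palatalization before a front vowel: /k/ becomes palato-alveolar [tʃ] before a front vowel. /k/ is underlying.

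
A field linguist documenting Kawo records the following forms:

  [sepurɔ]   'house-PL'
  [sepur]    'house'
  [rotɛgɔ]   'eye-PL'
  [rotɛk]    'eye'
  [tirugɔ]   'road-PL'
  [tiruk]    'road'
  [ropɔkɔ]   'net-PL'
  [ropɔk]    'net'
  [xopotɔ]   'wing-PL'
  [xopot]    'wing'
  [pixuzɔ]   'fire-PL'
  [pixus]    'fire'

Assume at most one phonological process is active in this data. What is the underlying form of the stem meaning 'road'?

/tirug/

The stem for 'road' ends in [g] in [tirugɔ] but [k] in [tiruk].
If /k/ were underlying and a rule turned it into [g] before the PL suffix, 'net' would also alternate; but it has [k] in both [ropɔkɔ] and [ropɔk].
So /g/ is underlying, and a rule of word-final obstruent devoicing — voiced obstruents become voiceless word-finally — gives [k].
So 'road' = /tirug/.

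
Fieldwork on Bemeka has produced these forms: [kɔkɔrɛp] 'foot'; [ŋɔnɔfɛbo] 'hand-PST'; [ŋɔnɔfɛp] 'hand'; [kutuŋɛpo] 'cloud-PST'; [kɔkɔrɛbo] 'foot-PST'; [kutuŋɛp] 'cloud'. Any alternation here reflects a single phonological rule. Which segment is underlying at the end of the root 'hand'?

/b/

The root 'hand' surfaces as [ŋɔnɔfɛp] and [ŋɔnɔfɛbo], with a stem-final [p] ~ [b] alternation.
But 'cloud' keeps [p] in both environments ([kutuŋɛp], [kutuŋɛpo]), so there is no rule changing /p/ to [b] before the PST suffix.
Therefore /b/ is basic and [p] is derived by word-final obstruent devoicing (voiced obstruents become voiceless word-finally).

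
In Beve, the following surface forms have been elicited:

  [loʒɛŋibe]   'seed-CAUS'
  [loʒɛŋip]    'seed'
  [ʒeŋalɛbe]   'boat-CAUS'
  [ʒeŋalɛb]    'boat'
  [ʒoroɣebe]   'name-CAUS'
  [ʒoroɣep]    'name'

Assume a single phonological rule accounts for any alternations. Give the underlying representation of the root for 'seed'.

/loʒɛŋip/

'seed' shows [b] ~ [p] at the end of the stem ([loʒɛŋibe] vs [loʒɛŋip]).
The stem 'boat' ([ʒeŋalɛbe], [ʒeŋalɛb]) shows [b] unchanged in both environments, so [b] cannot be basic with [p] derived in isolation.
The underlying segment must be /p/; voiceless stops become voiced between vowels, yielding [b] there.
Hence 'seed' is /loʒɛŋip/ underlyingly.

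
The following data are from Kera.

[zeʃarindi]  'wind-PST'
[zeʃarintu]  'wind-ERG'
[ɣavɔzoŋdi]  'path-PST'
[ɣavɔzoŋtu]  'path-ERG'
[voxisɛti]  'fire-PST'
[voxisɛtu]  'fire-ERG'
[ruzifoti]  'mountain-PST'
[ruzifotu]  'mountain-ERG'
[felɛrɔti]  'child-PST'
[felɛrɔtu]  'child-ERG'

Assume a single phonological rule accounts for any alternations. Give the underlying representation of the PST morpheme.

/-di/

The PST morpheme has two allomorphs, [-di] and [-ti].
The ERG suffix, which begins with [t], is invariant after every stem; so [t] is not altered by any rule here.
So the underlying form is /-di/, and voiced stops become voiceless after a vowel.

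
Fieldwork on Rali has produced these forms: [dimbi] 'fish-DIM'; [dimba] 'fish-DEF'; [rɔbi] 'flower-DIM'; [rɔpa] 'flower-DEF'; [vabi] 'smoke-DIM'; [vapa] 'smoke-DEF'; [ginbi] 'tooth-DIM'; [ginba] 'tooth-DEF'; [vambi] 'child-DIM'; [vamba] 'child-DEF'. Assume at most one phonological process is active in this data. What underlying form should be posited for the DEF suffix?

The DEF morpheme has two allomorphs, [-ba] and [-pa].
The DIM suffix, which begins with [b], is invariant after every stem; so [b] is not altered by any rule here.
So the underlying form is /-pa/, and voiceless stops become voiced after a nasal.

/-pa/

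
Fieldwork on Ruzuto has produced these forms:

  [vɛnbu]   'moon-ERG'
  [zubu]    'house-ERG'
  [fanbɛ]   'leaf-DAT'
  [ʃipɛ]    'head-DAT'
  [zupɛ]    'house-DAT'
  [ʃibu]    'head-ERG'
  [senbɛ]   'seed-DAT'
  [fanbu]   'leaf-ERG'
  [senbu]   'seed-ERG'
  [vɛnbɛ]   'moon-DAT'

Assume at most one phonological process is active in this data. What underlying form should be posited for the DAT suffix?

/-pɛ/

The DAT morpheme has two allomorphs, [-bɛ] and [-pɛ].
By contrast the ERG suffix keeps its initial [b] throughout — that segment must be underlying.
The DAT suffix is therefore /-pɛ/ underlyingly, with post-nasal voicing: voiceless stops become voiced after a nasal.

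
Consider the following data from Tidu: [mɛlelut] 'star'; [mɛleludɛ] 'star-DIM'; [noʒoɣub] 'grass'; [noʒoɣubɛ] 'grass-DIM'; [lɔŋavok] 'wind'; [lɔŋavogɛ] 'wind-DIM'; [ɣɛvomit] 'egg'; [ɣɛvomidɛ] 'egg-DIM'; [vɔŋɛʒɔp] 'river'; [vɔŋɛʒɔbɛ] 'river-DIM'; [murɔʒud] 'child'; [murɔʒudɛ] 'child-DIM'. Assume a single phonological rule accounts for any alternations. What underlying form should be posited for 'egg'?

/ɣɛvomit/

The root 'egg' surfaces as [ɣɛvomit] and [ɣɛvomidɛ], with a stem-final [t] ~ [d] alternation.
The stem 'child' ([murɔʒud], [murɔʒudɛ]) shows [d] unchanged in both environments, so [d] cannot be basic with [t] derived in isolation.
Therefore /t/ is basic and [d] is derived by intervocalic voicing (voiceless stops become voiced between vowels).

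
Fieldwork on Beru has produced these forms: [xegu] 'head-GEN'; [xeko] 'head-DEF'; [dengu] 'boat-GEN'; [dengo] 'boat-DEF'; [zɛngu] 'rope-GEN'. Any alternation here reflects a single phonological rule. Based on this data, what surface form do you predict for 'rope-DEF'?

The DEF morpheme has two allomorphs, [-go] and [-ko].
The GEN suffix, which begins with [g], is invariant after every stem; so [g] is not altered by any rule here.
The DEF suffix is therefore /-ko/ underlyingly, with post-nasal voicing: voiceless stops become voiced after a nasal.
After 'rope', which ends in a nasal, the suffix surfaces as [-go], giving [zɛngo].

[zɛngo]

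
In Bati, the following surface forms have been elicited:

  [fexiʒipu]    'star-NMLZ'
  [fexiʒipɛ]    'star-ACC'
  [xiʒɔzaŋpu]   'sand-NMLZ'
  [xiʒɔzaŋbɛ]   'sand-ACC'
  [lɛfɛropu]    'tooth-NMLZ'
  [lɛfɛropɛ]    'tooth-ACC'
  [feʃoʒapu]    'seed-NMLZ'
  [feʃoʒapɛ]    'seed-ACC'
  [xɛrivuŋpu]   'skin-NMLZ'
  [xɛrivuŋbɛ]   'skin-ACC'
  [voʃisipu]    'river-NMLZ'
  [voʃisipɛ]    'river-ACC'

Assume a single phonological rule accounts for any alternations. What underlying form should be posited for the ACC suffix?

/-bɛ/

The ACC suffix surfaces as [-bɛ] and [-pɛ], depending on the final segment of the stem.
The NMLZ suffix, which begins with [p], is invariant after every stem; so [p] is not altered by any rule here.
The ACC suffix is therefore /-bɛ/ underlyingly, with post-vocalic devoicing: voiced stops become voiceless after a vowel.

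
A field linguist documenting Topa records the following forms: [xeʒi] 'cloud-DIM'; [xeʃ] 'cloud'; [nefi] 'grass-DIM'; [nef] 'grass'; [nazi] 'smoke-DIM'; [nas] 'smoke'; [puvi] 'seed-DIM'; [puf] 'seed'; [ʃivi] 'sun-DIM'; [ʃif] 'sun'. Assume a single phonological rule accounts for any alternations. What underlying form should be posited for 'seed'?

'seed' shows [v] ~ [f] at the end of the stem ([puvi] vs [puf]).
But 'grass' keeps [f] in both environments ([nefi], [nef]), so there is no rule changing /f/ to [v] before the DIM suffix.
Therefore /v/ is basic and [f] is derived by word-final obstruent devoicing (voiced obstruents become voiceless word-finally).
The underlying form of 'seed' is therefore /puv/.

/puv/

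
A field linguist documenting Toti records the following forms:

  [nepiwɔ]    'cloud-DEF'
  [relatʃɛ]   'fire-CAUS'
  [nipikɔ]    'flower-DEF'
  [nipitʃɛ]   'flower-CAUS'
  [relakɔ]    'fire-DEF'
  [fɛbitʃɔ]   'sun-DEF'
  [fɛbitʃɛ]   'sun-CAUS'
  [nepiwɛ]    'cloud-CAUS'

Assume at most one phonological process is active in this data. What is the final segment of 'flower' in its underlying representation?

The stem for 'flower' ends in [tʃ] in [nipitʃɛ] but [k] in [nipikɔ].
If /tʃ/ were underlying and a rule turned it into [k] before the DEF suffix, 'sun' would also alternate; but it has [tʃ] in both [fɛbitʃɛ] and [fɛbitʃɔ].
So /k/ is underlying, and a rule of palatalization before a front vowel — /k/ becomes palato-alveolar [tʃ] before a front vowel — gives [tʃ].

/k/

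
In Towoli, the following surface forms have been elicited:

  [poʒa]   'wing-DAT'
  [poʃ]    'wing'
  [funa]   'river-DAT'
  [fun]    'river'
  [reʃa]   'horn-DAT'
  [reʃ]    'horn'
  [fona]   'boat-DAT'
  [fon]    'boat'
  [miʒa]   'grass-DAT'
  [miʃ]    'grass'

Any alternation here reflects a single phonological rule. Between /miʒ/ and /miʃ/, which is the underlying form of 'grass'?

/miʒ/

The root 'grass' surfaces as [miʒa] and [miʃ], with a stem-final [ʒ] ~ [ʃ] alternation.
The stem 'horn' ([reʃa], [reʃ]) shows [ʃ] unchanged in both environments, so [ʃ] cannot be basic with [ʒ] derived before the DAT suffix.
The alternation reflects word-final obstruent devoicing: voiced obstruents become voiceless word-finally. /ʒ/ is underlying.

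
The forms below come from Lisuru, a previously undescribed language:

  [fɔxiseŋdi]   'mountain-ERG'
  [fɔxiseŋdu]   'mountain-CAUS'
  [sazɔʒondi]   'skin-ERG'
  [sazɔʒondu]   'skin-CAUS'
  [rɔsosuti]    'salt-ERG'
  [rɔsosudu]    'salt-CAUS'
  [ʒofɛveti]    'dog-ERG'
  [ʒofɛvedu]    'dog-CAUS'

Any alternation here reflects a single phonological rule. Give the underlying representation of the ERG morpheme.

The ERG morpheme has two allomorphs, [-di] and [-ti].
The CAUS suffix, which begins with [d], is invariant after every stem; so [d] is not altered by any rule here.
The ERG suffix is therefore /-ti/ underlyingly, with post-nasal voicing: voiceless stops become voiced after a nasal.

/-ti/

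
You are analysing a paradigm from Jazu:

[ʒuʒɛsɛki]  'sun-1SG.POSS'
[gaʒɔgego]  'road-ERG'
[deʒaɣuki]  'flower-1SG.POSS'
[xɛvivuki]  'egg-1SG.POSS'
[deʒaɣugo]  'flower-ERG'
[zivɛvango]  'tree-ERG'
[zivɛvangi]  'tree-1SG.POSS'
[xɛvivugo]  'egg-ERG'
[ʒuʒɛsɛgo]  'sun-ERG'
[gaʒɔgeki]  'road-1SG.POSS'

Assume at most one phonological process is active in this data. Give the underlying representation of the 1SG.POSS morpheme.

/-ki/

The 1SG.POSS suffix surfaces as [-gi] and [-ki], depending on the final segment of the stem.
The ERG suffix, which begins with [g], is invariant after every stem; so [g] is not altered by any rule here.
So the underlying form is /-ki/, and voiceless stops become voiced after a nasal.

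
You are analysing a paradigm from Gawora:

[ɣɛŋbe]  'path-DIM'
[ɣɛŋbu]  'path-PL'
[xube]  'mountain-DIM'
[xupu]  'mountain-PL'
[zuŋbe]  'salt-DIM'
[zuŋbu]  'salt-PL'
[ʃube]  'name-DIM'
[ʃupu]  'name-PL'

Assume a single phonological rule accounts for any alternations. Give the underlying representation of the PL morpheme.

The PL morpheme has two allomorphs, [-bu] and [-pu].
By contrast the DIM suffix keeps its initial [b] throughout — that segment must be underlying.
So the underlying form is /-pu/, and voiceless stops become voiced after a nasal.

/-pu/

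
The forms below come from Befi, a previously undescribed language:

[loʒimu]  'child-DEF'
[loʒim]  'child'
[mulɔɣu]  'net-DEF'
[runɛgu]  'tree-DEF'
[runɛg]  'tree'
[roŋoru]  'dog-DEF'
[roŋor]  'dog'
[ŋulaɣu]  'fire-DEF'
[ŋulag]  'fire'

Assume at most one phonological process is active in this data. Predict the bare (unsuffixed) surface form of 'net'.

[mulɔg]

In [ŋulaɣu] and [ŋulag] the final segment of 'fire' alternates: [ɣ] ~ [g].
But 'tree' keeps [g] in both environments ([runɛgu], [runɛg]), so there is no rule changing /g/ to [ɣ] before the DEF suffix.
The underlying segment must be /ɣ/; voiced fricatives become stops word-finally, yielding [g] there.
From [mulɔɣu] the stem 'net' is /mulɔɣ/; word-finally this yields [mulɔg].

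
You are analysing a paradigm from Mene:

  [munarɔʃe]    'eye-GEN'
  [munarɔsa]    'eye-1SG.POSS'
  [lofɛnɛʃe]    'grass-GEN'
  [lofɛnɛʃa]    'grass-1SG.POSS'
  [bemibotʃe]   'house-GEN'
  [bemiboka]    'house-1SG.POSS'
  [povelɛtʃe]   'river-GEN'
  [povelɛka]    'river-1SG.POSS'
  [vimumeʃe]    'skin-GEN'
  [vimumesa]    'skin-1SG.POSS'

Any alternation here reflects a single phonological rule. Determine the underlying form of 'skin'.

'skin' shows [ʃ] ~ [s] at the end of the stem ([vimumeʃe] vs [vimumesa]).
But 'grass' keeps [ʃ] in both environments ([lofɛnɛʃe], [lofɛnɛʃa]), so there is no rule changing /ʃ/ to [s] before the 1SG.POSS suffix.
Therefore /s/ is basic and [ʃ] is derived by palatalization before a front vowel (/k/ and /s/ become palato-alveolar [tʃ] and [ʃ] before a front vowel).

/vimumes/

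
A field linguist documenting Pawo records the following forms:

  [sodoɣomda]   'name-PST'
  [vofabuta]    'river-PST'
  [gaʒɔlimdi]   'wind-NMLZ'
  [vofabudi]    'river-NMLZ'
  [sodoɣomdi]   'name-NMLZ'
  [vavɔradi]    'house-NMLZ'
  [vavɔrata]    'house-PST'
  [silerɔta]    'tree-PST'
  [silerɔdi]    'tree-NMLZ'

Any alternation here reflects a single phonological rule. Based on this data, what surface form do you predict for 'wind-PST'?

The PST suffix surfaces as [-da] and [-ta], depending on the final segment of the stem.
The NMLZ suffix, which begins with [d], is invariant after every stem; so [d] is not altered by any rule here.
So the underlying form is /-ta/, and voiceless stops become voiced after a nasal.
After 'wind', which ends in a nasal, the suffix surfaces as [-da], giving [gaʒɔlimda].

[gaʒɔlimda]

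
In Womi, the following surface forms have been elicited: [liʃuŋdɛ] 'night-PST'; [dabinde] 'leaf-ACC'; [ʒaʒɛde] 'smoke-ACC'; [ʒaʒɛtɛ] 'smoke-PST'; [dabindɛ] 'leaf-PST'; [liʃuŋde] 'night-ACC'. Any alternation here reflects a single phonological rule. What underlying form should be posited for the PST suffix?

The PST suffix surfaces as [-dɛ] and [-tɛ], depending on the final segment of the stem.
The ACC suffix, which begins with [d], is invariant after every stem; so [d] is not altered by any rule here.
The PST suffix is therefore /-tɛ/ underlyingly, with post-nasal voicing: voiceless stops become voiced after a nasal.

/-tɛ/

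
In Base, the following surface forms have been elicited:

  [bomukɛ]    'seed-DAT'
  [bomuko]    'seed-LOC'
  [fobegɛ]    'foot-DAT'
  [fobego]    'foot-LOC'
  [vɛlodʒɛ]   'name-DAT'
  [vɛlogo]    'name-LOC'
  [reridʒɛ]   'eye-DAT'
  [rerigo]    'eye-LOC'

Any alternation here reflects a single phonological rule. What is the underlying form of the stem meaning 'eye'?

/reridʒ/

In [reridʒɛ] and [rerigo] the final segment of 'eye' alternates: [dʒ] ~ [g].
But 'foot' keeps [g] in both environments ([fobegɛ], [fobego]), so there is no rule changing /g/ to [dʒ] before the DAT suffix.
The alternation reflects depalatalization: palato-alveolar /dʒ/ becomes [g] when no front vowel follows. /dʒ/ is underlying.
The underlying form of 'eye' is therefore /reridʒ/.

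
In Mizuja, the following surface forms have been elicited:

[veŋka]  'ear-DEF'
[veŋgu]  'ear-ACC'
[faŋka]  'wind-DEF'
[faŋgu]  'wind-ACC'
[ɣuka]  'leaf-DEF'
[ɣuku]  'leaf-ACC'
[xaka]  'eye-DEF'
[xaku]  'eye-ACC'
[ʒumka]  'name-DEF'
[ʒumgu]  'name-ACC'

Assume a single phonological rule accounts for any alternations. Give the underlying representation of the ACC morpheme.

/-gu/

The ACC suffix surfaces as [-gu] and [-ku], depending on the final segment of the stem.
The DEF suffix, which begins with [k], is invariant after every stem; so [k] is not altered by any rule here.
So the underlying form is /-gu/, and voiced stops become voiceless after a vowel.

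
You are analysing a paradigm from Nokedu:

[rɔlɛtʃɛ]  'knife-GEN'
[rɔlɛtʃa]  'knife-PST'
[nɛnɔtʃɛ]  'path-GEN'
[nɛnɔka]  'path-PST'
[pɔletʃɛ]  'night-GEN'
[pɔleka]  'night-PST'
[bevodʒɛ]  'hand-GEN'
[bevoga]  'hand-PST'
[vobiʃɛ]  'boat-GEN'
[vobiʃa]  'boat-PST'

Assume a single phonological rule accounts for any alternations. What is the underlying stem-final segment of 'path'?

The root 'path' surfaces as [nɛnɔtʃɛ] and [nɛnɔka], with a stem-final [tʃ] ~ [k] alternation.
But 'knife' keeps [tʃ] in both environments ([rɔlɛtʃɛ], [rɔlɛtʃa]), so there is no rule changing /tʃ/ to [k] before the PST suffix.
The alternation reflects palatalization before a front vowel: /k/ and /g/ become palato-alveolar [tʃ] and [dʒ] before a front vowel. /k/ is underlying.

/k/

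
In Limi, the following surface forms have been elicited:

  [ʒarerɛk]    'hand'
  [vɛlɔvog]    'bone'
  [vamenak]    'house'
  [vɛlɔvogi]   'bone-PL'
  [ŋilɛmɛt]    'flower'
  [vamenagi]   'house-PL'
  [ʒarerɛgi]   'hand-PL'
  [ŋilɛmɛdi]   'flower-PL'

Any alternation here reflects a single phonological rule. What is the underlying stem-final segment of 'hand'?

/k/

The root 'hand' surfaces as [ʒarerɛk] and [ʒarerɛgi], with a stem-final [k] ~ [g] alternation.
But 'bone' keeps [g] in both environments ([vɛlɔvog], [vɛlɔvogi]), so there is no rule changing /g/ to [k] in isolation.
The alternation reflects intervocalic voicing: voiceless stops become voiced between vowels. /k/ is underlying.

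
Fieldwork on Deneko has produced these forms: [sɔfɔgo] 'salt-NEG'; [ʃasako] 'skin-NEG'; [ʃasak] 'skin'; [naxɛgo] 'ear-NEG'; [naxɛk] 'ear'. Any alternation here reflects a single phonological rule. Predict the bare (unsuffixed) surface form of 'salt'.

[sɔfɔk]

'ear' shows [g] ~ [k] at the end of the stem ([naxɛgo] vs [naxɛk]).
Compare 'skin', with invariant [k] in [ʃasako] and [ʃasak]: an analysis with underlying /k/ and a rule producing [g] before the NEG suffix would wrongly predict alternation here too.
The underlying segment must be /g/; voiced obstruents become voiceless word-finally, yielding [k] there.
The one attested form of 'salt', [sɔfɔgo], shows underlying /sɔfɔg/. Applying the same rule word-finally gives [sɔfɔk].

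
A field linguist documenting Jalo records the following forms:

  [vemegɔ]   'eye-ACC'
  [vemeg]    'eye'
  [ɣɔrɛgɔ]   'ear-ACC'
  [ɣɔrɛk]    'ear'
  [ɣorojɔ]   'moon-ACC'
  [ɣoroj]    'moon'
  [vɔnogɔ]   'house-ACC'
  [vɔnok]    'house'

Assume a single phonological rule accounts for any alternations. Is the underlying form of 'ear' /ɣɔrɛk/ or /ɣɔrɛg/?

/ɣɔrɛk/

The stem for 'ear' ends in [g] in [ɣɔrɛgɔ] but [k] in [ɣɔrɛk].
But 'eye' keeps [g] in both environments ([vemegɔ], [vemeg]), so there is no rule changing /g/ to [k] in isolation.
Therefore /k/ is basic and [g] is derived by intervocalic voicing (voiceless stops become voiced between vowels).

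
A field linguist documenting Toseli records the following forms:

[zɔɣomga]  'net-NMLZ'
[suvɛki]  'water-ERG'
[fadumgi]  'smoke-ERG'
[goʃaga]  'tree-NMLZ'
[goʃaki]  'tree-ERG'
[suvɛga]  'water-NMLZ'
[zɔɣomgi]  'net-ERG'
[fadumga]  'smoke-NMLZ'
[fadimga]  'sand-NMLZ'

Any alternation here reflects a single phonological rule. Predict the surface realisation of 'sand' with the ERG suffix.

The ERG suffix surfaces as [-gi] and [-ki], depending on the final segment of the stem.
By contrast the NMLZ suffix keeps its initial [g] throughout — that segment must be underlying.
The ERG suffix is therefore /-ki/ underlyingly, with post-nasal voicing: voiceless stops become voiced after a nasal.
After 'sand', which ends in a nasal, the suffix surfaces as [-gi], giving [fadimgi].

[fadimgi]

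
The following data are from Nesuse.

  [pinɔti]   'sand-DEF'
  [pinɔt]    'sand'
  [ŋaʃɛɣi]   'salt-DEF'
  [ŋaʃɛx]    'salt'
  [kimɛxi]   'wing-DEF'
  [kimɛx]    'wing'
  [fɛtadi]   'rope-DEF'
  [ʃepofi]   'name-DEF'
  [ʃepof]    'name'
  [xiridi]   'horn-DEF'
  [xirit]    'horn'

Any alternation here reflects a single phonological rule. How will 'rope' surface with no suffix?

The stem for 'horn' ends in [d] in [xiridi] but [t] in [xirit].
Compare 'sand', with invariant [t] in [pinɔti] and [pinɔt]: an analysis with underlying /t/ and a rule producing [d] before the DEF suffix would wrongly predict alternation here too.
So /d/ is underlying, and a rule of word-final obstruent devoicing — voiced obstruents become voiceless word-finally — gives [t].
From [fɛtadi] the stem 'rope' is /fɛtad/; word-finally this yields [fɛtat].

[fɛtat]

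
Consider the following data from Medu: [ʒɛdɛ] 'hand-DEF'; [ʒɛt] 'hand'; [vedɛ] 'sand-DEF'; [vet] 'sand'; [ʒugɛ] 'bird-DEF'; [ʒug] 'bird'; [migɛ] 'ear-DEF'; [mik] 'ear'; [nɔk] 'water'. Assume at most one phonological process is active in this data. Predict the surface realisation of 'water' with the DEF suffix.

The stem for 'ear' ends in [g] in [migɛ] but [k] in [mik].
The stem 'bird' ([ʒugɛ], [ʒug]) shows [g] unchanged in both environments, so [g] cannot be basic with [k] derived in isolation.
So /k/ is underlying, and a rule of intervocalic voicing — voiceless stops become voiced between vowels — gives [g].
From [nɔk] the stem 'water' is /nɔk/; between vowels this yields [nɔgɛ].

[nɔgɛ]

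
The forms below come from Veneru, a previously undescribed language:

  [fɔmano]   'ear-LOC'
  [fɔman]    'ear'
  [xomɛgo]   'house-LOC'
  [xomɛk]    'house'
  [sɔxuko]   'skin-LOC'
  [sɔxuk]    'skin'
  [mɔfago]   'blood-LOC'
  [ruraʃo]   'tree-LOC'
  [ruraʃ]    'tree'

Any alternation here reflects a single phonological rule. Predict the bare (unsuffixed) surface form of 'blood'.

The root 'house' surfaces as [xomɛgo] and [xomɛk], with a stem-final [g] ~ [k] alternation.
If /k/ were underlying and a rule turned it into [g] before the LOC suffix, 'skin' would also alternate; but it has [k] in both [sɔxuko] and [sɔxuk].
So /g/ is underlying, and a rule of word-final obstruent devoicing — voiced obstruents become voiceless word-finally — gives [k].
The one attested form of 'blood', [mɔfago], shows underlying /mɔfag/. Applying the same rule word-finally gives [mɔfak].

[mɔfak]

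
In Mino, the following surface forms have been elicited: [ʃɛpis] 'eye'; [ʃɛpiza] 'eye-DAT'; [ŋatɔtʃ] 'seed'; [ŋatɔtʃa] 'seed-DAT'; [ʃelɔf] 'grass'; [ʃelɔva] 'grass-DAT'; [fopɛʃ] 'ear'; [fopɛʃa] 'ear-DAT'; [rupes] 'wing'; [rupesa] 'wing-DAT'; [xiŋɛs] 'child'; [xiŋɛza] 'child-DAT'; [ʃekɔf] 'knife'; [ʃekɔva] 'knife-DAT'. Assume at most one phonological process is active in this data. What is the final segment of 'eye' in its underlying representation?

/z/

In [ʃɛpis] and [ʃɛpiza] the final segment of 'eye' alternates: [s] ~ [z].
But 'wing' keeps [s] in both environments ([rupes], [rupesa]), so there is no rule changing /s/ to [z] before the DAT suffix.
The underlying segment must be /z/; voiced obstruents become voiceless word-finally, yielding [s] there.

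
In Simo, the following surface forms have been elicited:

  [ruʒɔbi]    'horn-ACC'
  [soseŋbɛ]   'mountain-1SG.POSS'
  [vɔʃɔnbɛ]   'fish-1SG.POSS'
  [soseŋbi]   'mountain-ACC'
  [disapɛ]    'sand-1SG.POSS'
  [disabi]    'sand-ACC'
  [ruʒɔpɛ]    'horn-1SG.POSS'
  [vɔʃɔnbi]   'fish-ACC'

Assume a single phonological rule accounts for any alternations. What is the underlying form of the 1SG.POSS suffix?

The 1SG.POSS suffix surfaces as [-bɛ] and [-pɛ], depending on the final segment of the stem.
By contrast the ACC suffix keeps its initial [b] throughout — that segment must be underlying.
The 1SG.POSS suffix is therefore /-pɛ/ underlyingly, with post-nasal voicing: voiceless stops become voiced after a nasal.

/-pɛ/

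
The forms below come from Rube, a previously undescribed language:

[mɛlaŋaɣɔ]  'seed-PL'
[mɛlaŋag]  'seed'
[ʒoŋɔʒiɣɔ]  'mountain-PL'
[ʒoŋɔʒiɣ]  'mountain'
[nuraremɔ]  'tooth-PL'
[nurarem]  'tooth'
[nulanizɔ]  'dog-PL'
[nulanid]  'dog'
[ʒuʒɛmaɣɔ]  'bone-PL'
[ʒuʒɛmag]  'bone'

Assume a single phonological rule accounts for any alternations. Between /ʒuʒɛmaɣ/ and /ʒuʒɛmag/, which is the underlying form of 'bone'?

/ʒuʒɛmag/

'bone' shows [ɣ] ~ [g] at the end of the stem ([ʒuʒɛmaɣɔ] vs [ʒuʒɛmag]).
If /ɣ/ were underlying and a rule turned it into [g] in isolation, 'mountain' would also alternate; but it has [ɣ] in both [ʒoŋɔʒiɣɔ] and [ʒoŋɔʒiɣ].
So /g/ is underlying, and a rule of intervocalic spirantization — voiced stops become fricatives between vowels — gives [ɣ].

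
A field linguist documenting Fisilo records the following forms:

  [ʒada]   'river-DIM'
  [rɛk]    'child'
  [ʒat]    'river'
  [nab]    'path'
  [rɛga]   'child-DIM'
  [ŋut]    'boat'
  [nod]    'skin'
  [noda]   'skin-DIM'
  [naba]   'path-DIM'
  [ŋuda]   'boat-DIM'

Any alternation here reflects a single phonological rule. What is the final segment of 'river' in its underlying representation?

/t/

The stem for 'river' ends in [t] in [ʒat] but [d] in [ʒada].
If /d/ were underlying and a rule turned it into [t] in isolation, 'skin' would also alternate; but it has [d] in both [nod] and [noda].
The underlying segment must be /t/; voiceless stops become voiced between vowels, yielding [d] there.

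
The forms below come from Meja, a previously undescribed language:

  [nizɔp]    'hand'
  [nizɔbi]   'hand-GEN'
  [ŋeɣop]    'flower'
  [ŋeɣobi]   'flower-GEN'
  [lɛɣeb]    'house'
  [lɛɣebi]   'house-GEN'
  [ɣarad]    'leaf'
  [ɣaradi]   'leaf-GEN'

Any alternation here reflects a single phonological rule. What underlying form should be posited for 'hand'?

In [nizɔp] and [nizɔbi] the final segment of 'hand' alternates: [p] ~ [b].
But 'house' keeps [b] in both environments ([lɛɣeb], [lɛɣebi]), so there is no rule changing /b/ to [p] in isolation.
So /p/ is underlying, and a rule of intervocalic voicing — voiceless stops become voiced between vowels — gives [b].
Hence 'hand' is /nizɔp/ underlyingly.

/nizɔp/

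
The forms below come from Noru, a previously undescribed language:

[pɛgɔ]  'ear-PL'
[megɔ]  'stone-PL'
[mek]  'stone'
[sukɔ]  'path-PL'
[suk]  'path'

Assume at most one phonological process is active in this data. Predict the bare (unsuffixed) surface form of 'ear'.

The root 'stone' surfaces as [megɔ] and [mek], with a stem-final [g] ~ [k] alternation.
The stem 'path' ([sukɔ], [suk]) shows [k] unchanged in both environments, so [k] cannot be basic with [g] derived before the PL suffix.
The underlying segment must be /g/; voiced obstruents become voiceless word-finally, yielding [k] there.
From [pɛgɔ] the stem 'ear' is /pɛg/; word-finally this yields [pɛk].

[pɛk]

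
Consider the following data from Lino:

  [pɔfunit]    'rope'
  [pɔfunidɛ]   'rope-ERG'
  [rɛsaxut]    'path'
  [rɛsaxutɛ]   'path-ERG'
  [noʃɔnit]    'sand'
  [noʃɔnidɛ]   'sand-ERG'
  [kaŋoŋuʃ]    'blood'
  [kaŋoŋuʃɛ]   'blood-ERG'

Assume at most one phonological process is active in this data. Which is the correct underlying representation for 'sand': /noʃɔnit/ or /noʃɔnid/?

/noʃɔnid/

The stem for 'sand' ends in [t] in [noʃɔnit] but [d] in [noʃɔnidɛ].
Compare 'path', with invariant [t] in [rɛsaxut] and [rɛsaxutɛ]: an analysis with underlying /t/ and a rule producing [d] before the ERG suffix would wrongly predict alternation here too.
So /d/ is underlying, and a rule of word-final obstruent devoicing — voiced obstruents become voiceless word-finally — gives [t].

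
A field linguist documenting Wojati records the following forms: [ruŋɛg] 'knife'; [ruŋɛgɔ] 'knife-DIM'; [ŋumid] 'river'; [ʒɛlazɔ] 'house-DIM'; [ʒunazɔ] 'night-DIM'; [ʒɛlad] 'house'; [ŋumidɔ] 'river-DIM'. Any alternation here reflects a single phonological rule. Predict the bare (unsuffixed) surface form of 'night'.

In [ʒɛlazɔ] and [ʒɛlad] the final segment of 'house' alternates: [z] ~ [d].
Compare 'river', with invariant [d] in [ŋumidɔ] and [ŋumid]: an analysis with underlying /d/ and a rule producing [z] before the DIM suffix would wrongly predict alternation here too.
The alternation reflects word-final hardening: voiced fricatives become stops word-finally. /z/ is underlying.
The one attested form of 'night', [ʒunazɔ], shows underlying /ʒunaz/. Applying the same rule word-finally gives [ʒunad].

[ʒunad]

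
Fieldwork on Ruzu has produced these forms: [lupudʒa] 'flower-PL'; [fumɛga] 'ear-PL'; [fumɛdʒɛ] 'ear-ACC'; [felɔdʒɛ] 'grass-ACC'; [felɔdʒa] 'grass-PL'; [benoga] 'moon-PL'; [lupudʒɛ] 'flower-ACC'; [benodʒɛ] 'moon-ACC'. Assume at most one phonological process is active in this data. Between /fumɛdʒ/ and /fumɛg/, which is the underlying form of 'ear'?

The stem for 'ear' ends in [dʒ] in [fumɛdʒɛ] but [g] in [fumɛga].
Compare 'flower', with invariant [dʒ] in [lupudʒɛ] and [lupudʒa]: an analysis with underlying /dʒ/ and a rule producing [g] before the PL suffix would wrongly predict alternation here too.
The alternation reflects palatalization before a front vowel: /g/ becomes palato-alveolar [dʒ] before a front vowel. /g/ is underlying.

/fumɛg/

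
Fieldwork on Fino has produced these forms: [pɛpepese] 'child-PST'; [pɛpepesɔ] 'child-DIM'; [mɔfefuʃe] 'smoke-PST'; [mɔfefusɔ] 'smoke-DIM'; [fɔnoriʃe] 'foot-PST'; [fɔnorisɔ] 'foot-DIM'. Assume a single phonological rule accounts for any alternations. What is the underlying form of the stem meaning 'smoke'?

/mɔfefuʃ/

'smoke' shows [ʃ] ~ [s] at the end of the stem ([mɔfefuʃe] vs [mɔfefusɔ]).
If /s/ were underlying and a rule turned it into [ʃ] before the PST suffix, 'child' would also alternate; but it has [s] in both [pɛpepese] and [pɛpepesɔ].
So /ʃ/ is underlying, and a rule of depalatalization — palato-alveolar /ʃ/ becomes [s] when no front vowel follows — gives [s].
So 'smoke' = /mɔfefuʃ/.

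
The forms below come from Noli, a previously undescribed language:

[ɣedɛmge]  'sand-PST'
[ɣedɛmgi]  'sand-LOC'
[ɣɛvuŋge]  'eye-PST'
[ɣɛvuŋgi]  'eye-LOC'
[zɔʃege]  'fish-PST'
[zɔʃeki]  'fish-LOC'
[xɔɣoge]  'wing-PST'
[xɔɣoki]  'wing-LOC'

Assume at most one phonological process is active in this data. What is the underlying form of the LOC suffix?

/-ki/

The LOC morpheme has two allomorphs, [-gi] and [-ki].
By contrast the PST suffix keeps its initial [g] throughout — that segment must be underlying.
The LOC suffix is therefore /-ki/ underlyingly, with post-nasal voicing: voiceless stops become voiced after a nasal.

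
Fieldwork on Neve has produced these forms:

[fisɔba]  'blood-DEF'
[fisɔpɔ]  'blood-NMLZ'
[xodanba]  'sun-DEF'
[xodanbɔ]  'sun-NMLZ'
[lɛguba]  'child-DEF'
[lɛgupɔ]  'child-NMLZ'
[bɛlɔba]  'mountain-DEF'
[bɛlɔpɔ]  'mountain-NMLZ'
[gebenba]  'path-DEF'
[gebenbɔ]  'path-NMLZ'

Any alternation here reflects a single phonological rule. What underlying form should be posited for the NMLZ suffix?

/-pɔ/

The NMLZ suffix surfaces as [-bɔ] and [-pɔ], depending on the final segment of the stem.
The DEF suffix, which begins with [b], is invariant after every stem; so [b] is not altered by any rule here.
The NMLZ suffix is therefore /-pɔ/ underlyingly, with post-nasal voicing: voiceless stops become voiced after a nasal.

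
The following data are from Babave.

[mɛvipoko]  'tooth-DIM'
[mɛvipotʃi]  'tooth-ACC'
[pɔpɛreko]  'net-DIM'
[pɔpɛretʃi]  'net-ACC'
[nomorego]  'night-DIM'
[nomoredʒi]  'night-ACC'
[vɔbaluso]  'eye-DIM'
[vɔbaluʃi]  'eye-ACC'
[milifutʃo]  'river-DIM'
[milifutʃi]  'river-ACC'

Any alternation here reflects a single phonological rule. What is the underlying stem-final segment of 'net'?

The stem for 'net' ends in [k] in [pɔpɛreko] but [tʃ] in [pɔpɛretʃi].
But 'river' keeps [tʃ] in both environments ([milifutʃo], [milifutʃi]), so there is no rule changing /tʃ/ to [k] before the DIM suffix.
The alternation reflects palatalization before a front vowel: /k/, /g/ and /s/ become palato-alveolar [tʃ], [dʒ] and [ʃ] before a front vowel. /k/ is underlying.

/k/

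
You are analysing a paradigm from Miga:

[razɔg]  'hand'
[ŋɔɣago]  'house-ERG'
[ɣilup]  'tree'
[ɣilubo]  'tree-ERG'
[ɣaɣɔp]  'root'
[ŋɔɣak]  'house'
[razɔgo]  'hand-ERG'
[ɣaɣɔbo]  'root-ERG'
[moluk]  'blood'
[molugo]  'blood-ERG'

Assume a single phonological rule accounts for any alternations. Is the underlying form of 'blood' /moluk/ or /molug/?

/moluk/

The root 'blood' surfaces as [molugo] and [moluk], with a stem-final [g] ~ [k] alternation.
But 'hand' keeps [g] in both environments ([razɔgo], [razɔg]), so there is no rule changing /g/ to [k] in isolation.
The underlying segment must be /k/; voiceless stops become voiced between vowels, yielding [g] there.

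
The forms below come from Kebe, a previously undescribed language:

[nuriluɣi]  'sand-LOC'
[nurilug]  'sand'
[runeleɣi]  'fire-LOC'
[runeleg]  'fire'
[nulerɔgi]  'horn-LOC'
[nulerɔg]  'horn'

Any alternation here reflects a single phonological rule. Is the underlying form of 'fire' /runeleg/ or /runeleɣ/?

The root 'fire' surfaces as [runeleɣi] and [runeleg], with a stem-final [ɣ] ~ [g] alternation.
But 'horn' keeps [g] in both environments ([nulerɔgi], [nulerɔg]), so there is no rule changing /g/ to [ɣ] before the LOC suffix.
The underlying segment must be /ɣ/; voiced fricatives become stops word-finally, yielding [g] there.

/runeleɣ/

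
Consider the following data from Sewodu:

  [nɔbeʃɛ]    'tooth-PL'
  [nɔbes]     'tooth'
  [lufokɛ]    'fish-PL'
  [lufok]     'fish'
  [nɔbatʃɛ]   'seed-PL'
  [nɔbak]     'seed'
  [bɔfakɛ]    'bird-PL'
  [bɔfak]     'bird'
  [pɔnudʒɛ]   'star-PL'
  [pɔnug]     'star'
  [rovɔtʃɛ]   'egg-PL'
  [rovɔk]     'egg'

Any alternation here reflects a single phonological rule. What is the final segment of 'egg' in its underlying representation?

/tʃ/

The stem for 'egg' ends in [tʃ] in [rovɔtʃɛ] but [k] in [rovɔk].
If /k/ were underlying and a rule turned it into [tʃ] before the PL suffix, 'bird' would also alternate; but it has [k] in both [bɔfakɛ] and [bɔfak].
The underlying segment must be /tʃ/; palato-alveolar /tʃ/, /dʒ/ and /ʃ/ become [k], [g] and [s] when no front vowel follows, yielding [k] there.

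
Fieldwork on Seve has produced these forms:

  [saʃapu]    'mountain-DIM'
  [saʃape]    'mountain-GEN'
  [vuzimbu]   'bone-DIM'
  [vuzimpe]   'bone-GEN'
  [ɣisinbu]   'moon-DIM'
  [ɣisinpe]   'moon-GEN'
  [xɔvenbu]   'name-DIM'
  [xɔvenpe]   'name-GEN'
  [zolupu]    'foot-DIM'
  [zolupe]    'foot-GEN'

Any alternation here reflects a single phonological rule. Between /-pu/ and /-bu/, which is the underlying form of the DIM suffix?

/-bu/

The DIM morpheme has two allomorphs, [-bu] and [-pu].
By contrast the GEN suffix keeps its initial [p] throughout — that segment must be underlying.
So the underlying form is /-bu/, and voiced stops become voiceless after a vowel.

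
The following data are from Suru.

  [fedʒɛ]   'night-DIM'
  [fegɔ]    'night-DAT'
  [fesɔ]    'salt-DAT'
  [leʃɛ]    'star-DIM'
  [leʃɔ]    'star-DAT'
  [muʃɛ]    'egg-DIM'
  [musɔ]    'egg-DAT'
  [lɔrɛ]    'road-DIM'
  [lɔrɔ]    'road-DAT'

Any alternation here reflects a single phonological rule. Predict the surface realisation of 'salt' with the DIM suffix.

[feʃɛ]

The stem for 'egg' ends in [ʃ] in [muʃɛ] but [s] in [musɔ].
But 'star' keeps [ʃ] in both environments ([leʃɛ], [leʃɔ]), so there is no rule changing /ʃ/ to [s] before the DAT suffix.
Therefore /s/ is basic and [ʃ] is derived by palatalization before a front vowel (/g/ and /s/ become palato-alveolar [dʒ] and [ʃ] before a front vowel).
The one attested form of 'salt', [fesɔ], shows underlying /fes/. Applying the same rule before a front vowel gives [feʃɛ].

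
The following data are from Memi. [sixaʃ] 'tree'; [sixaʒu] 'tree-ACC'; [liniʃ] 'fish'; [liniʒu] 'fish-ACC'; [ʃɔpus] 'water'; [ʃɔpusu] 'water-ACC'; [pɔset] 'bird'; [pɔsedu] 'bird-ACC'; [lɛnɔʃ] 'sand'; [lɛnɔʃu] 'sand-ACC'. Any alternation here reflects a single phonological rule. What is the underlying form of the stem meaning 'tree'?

/sixaʒ/

'tree' shows [ʃ] ~ [ʒ] at the end of the stem ([sixaʃ] vs [sixaʒu]).
But 'sand' keeps [ʃ] in both environments ([lɛnɔʃ], [lɛnɔʃu]), so there is no rule changing /ʃ/ to [ʒ] before the ACC suffix.
Therefore /ʒ/ is basic and [ʃ] is derived by word-final obstruent devoicing (voiced obstruents become voiceless word-finally).
So 'tree' = /sixaʒ/.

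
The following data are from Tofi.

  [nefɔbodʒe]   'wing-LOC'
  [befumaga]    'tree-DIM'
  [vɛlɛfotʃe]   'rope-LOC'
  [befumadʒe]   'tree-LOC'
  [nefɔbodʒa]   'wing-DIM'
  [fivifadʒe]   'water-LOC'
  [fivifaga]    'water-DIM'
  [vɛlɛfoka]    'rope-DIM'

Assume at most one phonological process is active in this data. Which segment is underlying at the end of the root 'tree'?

'tree' shows [dʒ] ~ [g] at the end of the stem ([befumadʒe] vs [befumaga]).
But 'wing' keeps [dʒ] in both environments ([nefɔbodʒe], [nefɔbodʒa]), so there is no rule changing /dʒ/ to [g] before the DIM suffix.
So /g/ is underlying, and a rule of palatalization before a front vowel — /k/ and /g/ become palato-alveolar [tʃ] and [dʒ] before a front vowel — gives [dʒ].

/g/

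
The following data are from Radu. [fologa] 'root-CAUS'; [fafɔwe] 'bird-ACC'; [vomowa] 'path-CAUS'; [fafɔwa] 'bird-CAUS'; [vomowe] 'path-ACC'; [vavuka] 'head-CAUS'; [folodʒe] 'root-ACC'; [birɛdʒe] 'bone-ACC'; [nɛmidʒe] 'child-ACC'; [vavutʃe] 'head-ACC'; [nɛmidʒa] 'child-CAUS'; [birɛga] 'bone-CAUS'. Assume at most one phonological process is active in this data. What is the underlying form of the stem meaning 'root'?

The stem for 'root' ends in [dʒ] in [folodʒe] but [g] in [fologa].
The stem 'child' ([nɛmidʒe], [nɛmidʒa]) shows [dʒ] unchanged in both environments, so [dʒ] cannot be basic with [g] derived before the CAUS suffix.
The underlying segment must be /g/; /k/ and /g/ become palato-alveolar [tʃ] and [dʒ] before a front vowel, yielding [dʒ] there.
Hence 'root' is /folog/ underlyingly.

/folog/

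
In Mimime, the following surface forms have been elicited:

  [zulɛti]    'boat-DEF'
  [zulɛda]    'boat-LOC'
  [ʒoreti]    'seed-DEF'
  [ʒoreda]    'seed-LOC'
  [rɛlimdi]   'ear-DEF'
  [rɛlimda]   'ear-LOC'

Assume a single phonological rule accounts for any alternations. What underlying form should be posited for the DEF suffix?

The DEF morpheme has two allomorphs, [-di] and [-ti].
The LOC suffix, which begins with [d], is invariant after every stem; so [d] is not altered by any rule here.
So the underlying form is /-ti/, and voiceless stops become voiced after a nasal.

/-ti/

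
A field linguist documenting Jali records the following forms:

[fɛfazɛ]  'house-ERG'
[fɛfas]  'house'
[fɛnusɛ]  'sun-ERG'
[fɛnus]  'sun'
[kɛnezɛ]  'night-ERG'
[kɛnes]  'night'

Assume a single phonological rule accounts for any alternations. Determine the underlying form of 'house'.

The stem for 'house' ends in [z] in [fɛfazɛ] but [s] in [fɛfas].
If /s/ were underlying and a rule turned it into [z] before the ERG suffix, 'sun' would also alternate; but it has [s] in both [fɛnusɛ] and [fɛnus].
The alternation reflects word-final obstruent devoicing: voiced obstruents become voiceless word-finally. /z/ is underlying.
So 'house' = /fɛfaz/.

/fɛfaz/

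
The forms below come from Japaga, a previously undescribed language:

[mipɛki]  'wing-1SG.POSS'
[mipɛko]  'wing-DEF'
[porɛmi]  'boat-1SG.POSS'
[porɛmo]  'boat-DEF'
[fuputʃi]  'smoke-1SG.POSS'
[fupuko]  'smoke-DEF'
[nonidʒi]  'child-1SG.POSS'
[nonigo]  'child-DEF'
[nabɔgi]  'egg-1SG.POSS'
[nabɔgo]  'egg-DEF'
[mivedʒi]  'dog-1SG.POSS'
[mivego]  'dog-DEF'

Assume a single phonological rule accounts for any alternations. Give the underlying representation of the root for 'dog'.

/mivedʒ/

'dog' shows [dʒ] ~ [g] at the end of the stem ([mivedʒi] vs [mivego]).
The stem 'egg' ([nabɔgi], [nabɔgo]) shows [g] unchanged in both environments, so [g] cannot be basic with [dʒ] derived before the 1SG.POSS suffix.
The alternation reflects depalatalization: palato-alveolar /tʃ/ and /dʒ/ become [k] and [g] when no front vowel follows. /dʒ/ is underlying.
So 'dog' = /mivedʒ/.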